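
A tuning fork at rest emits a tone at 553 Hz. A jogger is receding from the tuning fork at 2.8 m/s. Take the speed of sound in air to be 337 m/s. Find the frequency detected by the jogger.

548 Hz

Only the observer moves, away from the source, so f' = f · (v − v_o)/v.
f' = 553 × (337 − 2.8)/337 = 553 × 334.2/337 ≈ 548 Hz.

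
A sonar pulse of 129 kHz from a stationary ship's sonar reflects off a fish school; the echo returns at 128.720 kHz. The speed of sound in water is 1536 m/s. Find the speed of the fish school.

1.67 m/s

Double Doppler shift off a moving reflector: f₂ = f₀ · (v + u)/(v − u) (u > 0 toward emitter).
Rearranging, u = v · (f₂ − f₀)/(f₂ + f₀) = 1536 × -0.280/257.720 ≈ -1.67 m/s.
So the fish school is moving at 1.67 m/s away from the emitter.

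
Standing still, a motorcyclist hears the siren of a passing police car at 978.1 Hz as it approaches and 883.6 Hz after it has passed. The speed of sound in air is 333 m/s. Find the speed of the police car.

16.9 m/s

f₁/f₂ = (v + v_s)/(v − v_s), so v_s = v · (f₁ − f₂)/(f₁ + f₂).
v_s = 333 × (978.1 − 883.6)/(978.1 + 883.6) = 333 × 94.5/1861.7 ≈ 16.9 m/s.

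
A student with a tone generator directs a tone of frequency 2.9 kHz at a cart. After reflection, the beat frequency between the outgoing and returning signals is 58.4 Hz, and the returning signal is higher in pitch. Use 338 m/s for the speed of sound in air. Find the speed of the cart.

3.4 m/s

Double Doppler shift off a moving reflector: f₂ = f₀ · (v + u)/(v − u) (u > 0 toward emitter).
Returning signal is higher, so f₂ = f₀ + Δf = 2900 + 58.4 = 2958.4 Hz.
Rearranging, u = v · (f₂ − f₀)/(f₂ + f₀) = 338 × 58.4/5858.4 ≈ 3.4 m/s.
So the cart is moving at 3.4 m/s toward the emitter.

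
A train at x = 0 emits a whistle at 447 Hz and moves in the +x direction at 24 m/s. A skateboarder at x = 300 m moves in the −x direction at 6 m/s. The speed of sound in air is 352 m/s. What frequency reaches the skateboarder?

The observer lies on the +x side, so the source is heading toward the observer and the observer is heading toward the source.
General Doppler shift: f' = f · (v + v_o)/(v − v_s).
f' = 447 × (352 + 6)/(352 − 24) = 447 × 358/328 ≈ 488 Hz.

488 Hz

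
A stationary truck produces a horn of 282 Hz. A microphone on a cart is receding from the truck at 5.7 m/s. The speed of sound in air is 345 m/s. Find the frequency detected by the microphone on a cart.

277 Hz

Moving observer, stationary source: f' = f · (v − v_o)/v.
f' = 282 × (345 − 5.7)/345 = 282 × 339.3/345 ≈ 277 Hz.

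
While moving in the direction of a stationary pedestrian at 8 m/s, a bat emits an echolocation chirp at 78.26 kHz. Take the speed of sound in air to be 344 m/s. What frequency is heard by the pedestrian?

80.1 kHz

Moving source, stationary observer: f' = f · v/(v − v_s) since the source is approaching.
f' = 78.26 × 344/(344 − 8) = 78.26 × 344/336 ≈ 80.1 kHz.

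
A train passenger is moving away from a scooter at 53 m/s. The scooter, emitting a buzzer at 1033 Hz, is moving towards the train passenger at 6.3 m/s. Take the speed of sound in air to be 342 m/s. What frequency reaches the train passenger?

889 Hz

With source approaching and observer receding, f' = f · (v − v_o)/(v − v_s).
f' = 1033 × (342 − 53)/(342 − 6.3) = 1033 × 289/335.7 ≈ 889 Hz.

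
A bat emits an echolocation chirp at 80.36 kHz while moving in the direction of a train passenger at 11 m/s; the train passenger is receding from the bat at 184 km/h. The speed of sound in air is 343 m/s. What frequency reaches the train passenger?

184 km/h = 51.11 m/s.
General Doppler shift: f' = f · (v − v_o)/(v − v_s).
f' = 80.36 × (343 − 51.11)/(343 − 11) = 80.36 × 291.89/332 ≈ 70.7 kHz.

70.7 kHz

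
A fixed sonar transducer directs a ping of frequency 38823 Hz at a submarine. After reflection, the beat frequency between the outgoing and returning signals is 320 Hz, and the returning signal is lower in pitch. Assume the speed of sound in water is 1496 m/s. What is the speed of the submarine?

Double Doppler shift off a moving reflector: f₂ = f₀ · (v + u)/(v − u) (u > 0 toward emitter).
Returning signal is lower, so f₂ = f₀ − Δf = 38823 − 320 = 38503 Hz.
Rearranging, u = v · (f₂ − f₀)/(f₂ + f₀) = 1496 × -320/77326 ≈ -6.2 m/s.
So the submarine is moving at 6.2 m/s away from the emitter.

6.2 m/s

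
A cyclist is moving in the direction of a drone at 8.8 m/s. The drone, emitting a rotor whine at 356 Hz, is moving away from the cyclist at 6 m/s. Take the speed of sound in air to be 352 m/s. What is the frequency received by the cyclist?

General Doppler shift: f' = f · (v + v_o)/(v + v_s).
f' = 356 × (352 + 8.8)/(352 + 6) = 356 × 360.8/358 ≈ 359 Hz.

359 Hz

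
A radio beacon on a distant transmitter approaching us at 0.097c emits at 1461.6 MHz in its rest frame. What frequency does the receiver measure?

1611.0 MHz

Relativistic Doppler for frequency: f' = f₀ · √((1 + β)/(1 − β)).
f' = 1461.6 × √(1.0970/0.9030) = 1461.6 × 1.10220 ≈ 1611.0 MHz.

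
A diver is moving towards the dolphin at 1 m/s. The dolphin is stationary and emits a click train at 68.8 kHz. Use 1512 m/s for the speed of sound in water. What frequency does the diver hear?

Moving observer, stationary source: f' = f · (v + v_o)/v.
f' = 68.8 × (1512 + 1)/1512 = 68.8 × 1513/1512 ≈ 68.8 kHz.

68.8 kHz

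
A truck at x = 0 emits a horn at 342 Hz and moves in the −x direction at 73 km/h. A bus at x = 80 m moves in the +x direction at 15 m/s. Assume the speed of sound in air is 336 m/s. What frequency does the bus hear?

73 km/h = 20.28 m/s.
The observer lies on the +x side, so the source is heading away from the observer and the observer is heading away from the source.
General Doppler shift: f' = f · (v − v_o)/(v + v_s).
f' = 342 × (336 − 15)/(336 + 20.28) = 342 × 321/356.28 ≈ 308 Hz.

308 Hz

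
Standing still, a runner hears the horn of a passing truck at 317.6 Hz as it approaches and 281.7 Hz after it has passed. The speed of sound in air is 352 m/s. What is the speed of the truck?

21.1 m/s

f₁/f₂ = (v + v_s)/(v − v_s), so v_s = v · (f₁ − f₂)/(f₁ + f₂).
v_s = 352 × (317.6 − 281.7)/(317.6 + 281.7) = 352 × 35.9/599.3 ≈ 21.1 m/s.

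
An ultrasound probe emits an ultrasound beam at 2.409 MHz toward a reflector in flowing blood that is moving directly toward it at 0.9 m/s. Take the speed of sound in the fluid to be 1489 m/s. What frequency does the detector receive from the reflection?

At the reflector in flowing blood (a moving observer), f₁ = f₀ · (v + u)/v = 2.409 × 1489.9/1489 ≈ 2.410 MHz.
On reflection it acts as a source moving toward the stationary detector: f₂ = f₁ · v/(v − u) = 2.410 × 1489/1488.1 ≈ 2.412 MHz.
Equivalently f₂ = f₀ · (v + u)/(v − u).

2.412 MHz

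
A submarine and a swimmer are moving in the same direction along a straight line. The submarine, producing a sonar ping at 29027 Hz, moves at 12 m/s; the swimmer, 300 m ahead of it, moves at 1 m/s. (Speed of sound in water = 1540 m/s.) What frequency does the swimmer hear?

The swimmer is ahead, so the submarine is moving toward it while the swimmer is moving away from the submarine.
With source approaching and observer receding, f' = f · (v − v_o)/(v − v_s).
f' = 29027 × (1540 − 1)/(1540 − 12) = 29027 × 1539/1528 ≈ 29236 Hz.

29236 Hz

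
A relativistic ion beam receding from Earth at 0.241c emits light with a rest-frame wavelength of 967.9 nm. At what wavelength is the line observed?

Relativistic Doppler for wavelength: λ' = λ₀ · √((1 + β)/(1 − β)).
λ' = 967.9 × √(1.2410/0.7590) = 967.9 × 1.27869 ≈ 1237.6 nm.

1237.6 nm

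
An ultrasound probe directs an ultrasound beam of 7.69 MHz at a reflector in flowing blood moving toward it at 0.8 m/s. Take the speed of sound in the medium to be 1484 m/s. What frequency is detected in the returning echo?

7.698 MHz

At the reflector in flowing blood (a moving observer), f₁ = f₀ · (v + u)/v = 7.69 × 1484.8/1484 ≈ 7.694 MHz.
On reflection it acts as a source moving toward the stationary detector: f₂ = f₁ · v/(v − u) = 7.694 × 1484/1483.2 ≈ 7.698 MHz.
Equivalently f₂ = f₀ · (v + u)/(v − u).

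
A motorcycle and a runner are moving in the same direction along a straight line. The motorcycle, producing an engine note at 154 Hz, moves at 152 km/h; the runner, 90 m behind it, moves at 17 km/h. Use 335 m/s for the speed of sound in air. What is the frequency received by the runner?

139 Hz

152 km/h = 42.22 m/s; 17 km/h = 4.722 m/s.
The runner is behind, so the motorcycle is moving away from it while the runner is moving toward the motorcycle.
With source receding and observer approaching, f' = f · (v + v_o)/(v + v_s).
f' = 154 × (335 + 4.722)/(335 + 42.22) = 154 × 339.72/377.22 ≈ 139 Hz.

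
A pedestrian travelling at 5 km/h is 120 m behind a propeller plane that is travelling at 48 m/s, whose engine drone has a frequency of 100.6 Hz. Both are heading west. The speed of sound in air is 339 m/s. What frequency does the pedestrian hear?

5 km/h = 1.389 m/s.
The pedestrian is behind, so the propeller plane is moving away from it while the pedestrian is moving toward the propeller plane.
General Doppler shift: f' = f · (v + v_o)/(v + v_s).
f' = 100.6 × (339 + 1.389)/(339 + 48) = 100.6 × 340.39/387 ≈ 88 Hz.

88 Hz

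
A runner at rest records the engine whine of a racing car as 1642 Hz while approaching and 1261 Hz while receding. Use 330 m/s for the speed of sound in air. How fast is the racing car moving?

43 m/s

f₁/f₂ = (v + v_s)/(v − v_s), so v_s = v · (f₁ − f₂)/(f₁ + f₂).
v_s = 330 × (1642 − 1261)/(1642 + 1261) = 330 × 381/2903 ≈ 43 m/s.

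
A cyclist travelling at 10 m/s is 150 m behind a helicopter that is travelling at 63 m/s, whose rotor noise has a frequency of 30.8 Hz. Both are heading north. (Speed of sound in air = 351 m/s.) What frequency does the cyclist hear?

The cyclist is behind, so the helicopter is moving away from it while the cyclist is moving toward the helicopter.
Both move, so f' = f · (v + v_o)/(v + v_s).
f' = 30.8 × (351 + 10)/(351 + 63) = 30.8 × 361/414 ≈ 26.9 Hz.

26.9 Hz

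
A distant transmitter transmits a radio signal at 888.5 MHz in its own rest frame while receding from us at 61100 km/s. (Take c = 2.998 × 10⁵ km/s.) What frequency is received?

β = v/c = 61100/299800 = 0.2038.
Relativistic Doppler for frequency: f' = f₀ · √((1 − β)/(1 + β)).
f' = 888.5 × √(0.7962/1.2038) = 888.5 × 0.81327 ≈ 722.6 MHz.

722.6 MHz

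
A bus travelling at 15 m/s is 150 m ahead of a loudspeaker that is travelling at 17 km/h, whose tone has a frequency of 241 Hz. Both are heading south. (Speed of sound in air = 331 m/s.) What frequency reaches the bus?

17 km/h = 4.722 m/s.
The bus is ahead, so the loudspeaker is moving toward it while the bus is moving away from the loudspeaker.
With source approaching and observer receding, f' = f · (v − v_o)/(v − v_s).
f' = 241 × (331 − 15)/(331 − 4.722) = 241 × 316/326.28 ≈ 233 Hz.

233 Hz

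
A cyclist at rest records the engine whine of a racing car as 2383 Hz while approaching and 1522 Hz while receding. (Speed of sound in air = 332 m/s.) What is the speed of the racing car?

f₁/f₂ = (v + v_s)/(v − v_s), so v_s = v · (f₁ − f₂)/(f₁ + f₂).
v_s = 332 × (2383 − 1522)/(2383 + 1522) = 332 × 861/3905 ≈ 73 m/s.

73 m/s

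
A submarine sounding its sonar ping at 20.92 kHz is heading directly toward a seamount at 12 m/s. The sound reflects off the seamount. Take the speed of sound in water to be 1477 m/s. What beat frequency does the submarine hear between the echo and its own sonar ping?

343 Hz

The seamount receives the sound from a moving source: f₁ = f₀ · v/(v − v_e) = 20.92 × 1477/1465 ≈ 21.091 kHz.
On the return leg the submarine is a moving observer: f₂ = f₁ · (v + v_e)/v = 21.091 × 1489/1477 ≈ 21.263 kHz.
Beat against the emitted tone (with f₀ = 20920 Hz): |f₂ − f₀| = 2v_e·f₀/(v − v_e) = 2 × 12 × 20920/1465 ≈ 343 Hz.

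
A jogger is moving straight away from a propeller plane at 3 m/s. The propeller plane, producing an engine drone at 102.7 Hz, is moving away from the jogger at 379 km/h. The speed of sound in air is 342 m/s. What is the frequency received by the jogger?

78 Hz

379 km/h = 105.3 m/s.
General Doppler shift: f' = f · (v − v_o)/(v + v_s).
f' = 102.7 × (342 − 3)/(342 + 105.3) = 102.7 × 339/447.28 ≈ 78 Hz.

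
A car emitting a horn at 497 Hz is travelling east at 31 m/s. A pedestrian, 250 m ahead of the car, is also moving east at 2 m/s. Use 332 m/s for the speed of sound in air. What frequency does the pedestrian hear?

The pedestrian is ahead, so the car is moving toward it while the pedestrian is moving away from the car.
Both move, so f' = f · (v − v_o)/(v − v_s).
f' = 497 × (332 − 2)/(332 − 31) = 497 × 330/301 ≈ 545 Hz.

545 Hz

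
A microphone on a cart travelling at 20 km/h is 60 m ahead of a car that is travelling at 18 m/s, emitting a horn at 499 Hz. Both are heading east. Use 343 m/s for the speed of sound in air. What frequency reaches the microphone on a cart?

518 Hz

20 km/h = 5.556 m/s.
The microphone on a cart is ahead, so the car is moving toward it while the microphone on a cart is moving away from the car.
With source approaching and observer receding, f' = f · (v − v_o)/(v − v_s).
f' = 499 × (343 − 5.556)/(343 − 18) = 499 × 337.44/325 ≈ 518 Hz.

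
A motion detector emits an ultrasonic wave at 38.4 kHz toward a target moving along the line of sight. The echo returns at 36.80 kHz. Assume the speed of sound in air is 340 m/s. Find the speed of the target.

Double Doppler shift off a moving reflector: f₂ = f₀ · (v + u)/(v − u) (u > 0 toward emitter).
Rearranging, u = v · (f₂ − f₀)/(f₂ + f₀) = 340 × -1.60/75.20 ≈ -7.2 m/s.
So the target is moving at 7.2 m/s away from the emitter.

7.2 m/s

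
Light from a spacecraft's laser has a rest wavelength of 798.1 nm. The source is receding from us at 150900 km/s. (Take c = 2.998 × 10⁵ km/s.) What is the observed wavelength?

1388.5 nm

β = v/c = 150900/299800 = 0.5033.
Relativistic Doppler for wavelength: λ' = λ₀ · √((1 + β)/(1 − β)).
λ' = 798.1 × √(1.5033/0.4967) = 798.1 × 1.73979 ≈ 1388.5 nm.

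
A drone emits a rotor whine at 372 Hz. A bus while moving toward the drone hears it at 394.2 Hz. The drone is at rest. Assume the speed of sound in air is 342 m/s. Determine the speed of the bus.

20.4 m/s

f' = f · (v + v_o)/v ⇒ v_o = v · |f'/f − 1|.
v_o = 342 × |394.2/372 − 1| = 342 × 0.05968 ≈ 20.4 m/s.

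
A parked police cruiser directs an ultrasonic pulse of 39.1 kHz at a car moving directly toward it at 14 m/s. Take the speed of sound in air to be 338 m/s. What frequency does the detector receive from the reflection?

At the car (a moving observer), f₁ = f₀ · (v + u)/v = 39.1 × 352/338 ≈ 40.7 kHz.
On reflection it acts as a source moving toward the stationary detector: f₂ = f₁ · v/(v − u) = 40.7 × 338/324 ≈ 42.5 kHz.

42.5 kHz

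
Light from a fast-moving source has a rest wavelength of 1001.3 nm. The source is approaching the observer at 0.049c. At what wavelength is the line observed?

Relativistic Doppler for wavelength: λ' = λ₀ · √((1 − β)/(1 + β)).
λ' = 1001.3 × √(0.9510/1.0490) = 1001.3 × 0.95214 ≈ 953.4 nm.

953.4 nm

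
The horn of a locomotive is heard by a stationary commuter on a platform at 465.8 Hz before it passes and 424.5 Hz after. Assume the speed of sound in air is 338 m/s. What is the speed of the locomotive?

15.7 m/s

f₁/f₂ = (v + v_s)/(v − v_s), so v_s = v · (f₁ − f₂)/(f₁ + f₂).
v_s = 338 × (465.8 − 424.5)/(465.8 + 424.5) = 338 × 41.3/890.3 ≈ 15.7 m/s.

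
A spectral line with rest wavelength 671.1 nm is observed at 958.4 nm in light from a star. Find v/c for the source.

0.342c

λ'/λ₀ = 1.4281 > 1 (redshift), so the source is receding.
λ'/λ₀ = √((1 + β)/(1 − β)) for a receding source ⇒ β = (r² − 1)/(r² + 1) with r = λ'/λ₀.
β = (2.0395 − 1)/(2.0395 + 1) ≈ 0.342.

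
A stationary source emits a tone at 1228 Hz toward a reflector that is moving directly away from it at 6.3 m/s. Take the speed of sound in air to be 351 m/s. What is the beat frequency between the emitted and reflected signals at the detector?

43.3 Hz

At the reflector (a moving observer), f₁ = f₀ · (v − u)/v = 1228 × 344.7/351 ≈ 1206.0 Hz.
On reflection it acts as a source moving away from the stationary detector: f₂ = f₁ · v/(v + u) = 1206.0 × 351/357.3 ≈ 1184.7 Hz.
Equivalently f₂ = f₀ · (v − u)/(v + u).
Beat frequency: |f₂ − f₀| = 2u·f₀/(v + u) = 2 × 6.3 × 1228/357.3 ≈ 43.3 Hz.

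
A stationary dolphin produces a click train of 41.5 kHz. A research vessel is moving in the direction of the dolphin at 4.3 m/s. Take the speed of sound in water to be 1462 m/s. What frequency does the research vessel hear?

Moving observer, stationary source: f' = f · (v + v_o)/v.
f' = 41.5 × (1462 + 4.3)/1462 = 41.5 × 1466.3/1462 ≈ 41.6 kHz.

41.6 kHz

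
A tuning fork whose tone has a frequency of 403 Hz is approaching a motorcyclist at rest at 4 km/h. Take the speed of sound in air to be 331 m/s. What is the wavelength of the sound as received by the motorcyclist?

4 km/h = 1.111 m/s.
With the source moving toward a stationary observer, f' = f · v/(v − v_s).
f' = 403 × 331/(331 − 1.111) ≈ 404 Hz.
λ' = v/f' = 331/404.357 ≈ 81.9 cm.

81.9 cm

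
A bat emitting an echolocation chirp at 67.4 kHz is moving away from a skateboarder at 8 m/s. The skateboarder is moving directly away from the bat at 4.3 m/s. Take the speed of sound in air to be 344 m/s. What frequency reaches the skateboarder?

65.0 kHz

General Doppler shift: f' = f · (v − v_o)/(v + v_s).
f' = 67.4 × (344 − 4.3)/(344 + 8) = 67.4 × 339.7/352 ≈ 65.0 kHz.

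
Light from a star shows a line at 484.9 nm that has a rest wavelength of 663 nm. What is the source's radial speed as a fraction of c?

λ'/λ₀ = 0.7314 < 1 (blueshift), so the source is approaching.
λ'/λ₀ = √((1 − β)/(1 + β)) for an approaching source ⇒ β = (1 − r²)/(1 + r²) with r = λ'/λ₀.
β = (1 − 0.5349)/(1 + 0.5349) ≈ 0.303.

0.303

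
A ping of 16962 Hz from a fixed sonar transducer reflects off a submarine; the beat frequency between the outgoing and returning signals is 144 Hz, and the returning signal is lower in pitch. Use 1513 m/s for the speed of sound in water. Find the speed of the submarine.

6.4 m/s

Double Doppler shift off a moving reflector: f₂ = f₀ · (v + u)/(v − u) (u > 0 toward emitter).
Returning signal is lower, so f₂ = f₀ − Δf = 16962 − 144 = 16818 Hz.
Rearranging, u = v · (f₂ − f₀)/(f₂ + f₀) = 1513 × -144/33780 ≈ -6.4 m/s.
So the submarine is moving at 6.4 m/s away from the emitter.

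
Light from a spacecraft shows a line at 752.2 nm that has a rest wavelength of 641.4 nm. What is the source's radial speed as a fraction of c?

λ'/λ₀ = 1.1727 > 1 (redshift), so the source is receding.
λ'/λ₀ = √((1 + β)/(1 − β)) for a receding source ⇒ β = (r² − 1)/(r² + 1) with r = λ'/λ₀.
β = (1.3753 − 1)/(1.3753 + 1) ≈ 0.158.

0.158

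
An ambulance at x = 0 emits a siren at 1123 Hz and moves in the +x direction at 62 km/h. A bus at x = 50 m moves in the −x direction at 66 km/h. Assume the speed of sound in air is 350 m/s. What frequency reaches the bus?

1243 Hz

62 km/h = 17.22 m/s; 66 km/h = 18.33 m/s.
The observer lies on the +x side, so the source is heading toward the observer and the observer is heading toward the source.
General Doppler shift: f' = f · (v + v_o)/(v − v_s).
f' = 1123 × (350 + 18.33)/(350 − 17.22) = 1123 × 368.33/332.78 ≈ 1243 Hz.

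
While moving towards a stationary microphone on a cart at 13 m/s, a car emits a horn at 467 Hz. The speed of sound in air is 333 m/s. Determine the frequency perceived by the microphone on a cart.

486 Hz

Moving source, stationary observer: f' = f · v/(v − v_s) since the source is approaching.
f' = 467 × 333/(333 − 13) = 467 × 333/320 ≈ 486 Hz.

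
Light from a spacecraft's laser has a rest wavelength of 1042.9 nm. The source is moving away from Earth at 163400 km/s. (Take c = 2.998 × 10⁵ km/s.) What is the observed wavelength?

β = v/c = 163400/299800 = 0.5450.
Relativistic Doppler for wavelength: λ' = λ₀ · √((1 + β)/(1 − β)).
λ' = 1042.9 × √(1.5450/0.4550) = 1042.9 × 1.84280 ≈ 1921.9 nm.

1921.9 nm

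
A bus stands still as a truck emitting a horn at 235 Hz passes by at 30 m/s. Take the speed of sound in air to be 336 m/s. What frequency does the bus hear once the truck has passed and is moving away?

Receding: f₂ = f · v/(v + v_s) = 235 × 336/366 ≈ 216 Hz.

216 Hz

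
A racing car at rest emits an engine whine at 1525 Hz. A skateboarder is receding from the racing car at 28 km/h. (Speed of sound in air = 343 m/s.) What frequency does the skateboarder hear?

28 km/h = 7.778 m/s.
Only the observer moves, away from the source, so f' = f · (v − v_o)/v.
f' = 1525 × (343 − 7.778)/343 = 1525 × 335.22/343 ≈ 1490 Hz.

1490 Hz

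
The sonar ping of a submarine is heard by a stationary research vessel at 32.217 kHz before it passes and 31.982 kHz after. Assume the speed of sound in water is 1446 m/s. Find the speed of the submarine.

f₁/f₂ = (v + v_s)/(v − v_s), so v_s = v · (f₁ − f₂)/(f₁ + f₂).
v_s = 1446 × (32.217 − 31.982)/(32.217 + 31.982) = 1446 × 0.235/64.199 ≈ 5.3 m/s.

5.3 m/s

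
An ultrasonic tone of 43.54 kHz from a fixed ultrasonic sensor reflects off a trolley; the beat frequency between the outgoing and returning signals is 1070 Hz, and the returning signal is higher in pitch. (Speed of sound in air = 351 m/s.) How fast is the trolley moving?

4.3 m/s

Double Doppler shift off a moving reflector: f₂ = f₀ · (v + u)/(v − u) (u > 0 toward emitter).
Returning signal is higher, so f₂ = f₀ + Δf = 43540 + 1070 = 44610 Hz.
Rearranging, u = v · (f₂ − f₀)/(f₂ + f₀) = 351 × 1070/88150 ≈ 4.3 m/s.
So the trolley is moving at 4.3 m/s toward the emitter.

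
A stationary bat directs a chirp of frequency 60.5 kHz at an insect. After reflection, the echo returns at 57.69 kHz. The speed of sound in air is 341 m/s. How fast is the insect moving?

8.1 m/s

Double Doppler shift off a moving reflector: f₂ = f₀ · (v + u)/(v − u) (u > 0 toward emitter).
Rearranging, u = v · (f₂ − f₀)/(f₂ + f₀) = 341 × -2.81/118.19 ≈ -8.1 m/s.
So the insect is moving at 8.1 m/s away from the emitter.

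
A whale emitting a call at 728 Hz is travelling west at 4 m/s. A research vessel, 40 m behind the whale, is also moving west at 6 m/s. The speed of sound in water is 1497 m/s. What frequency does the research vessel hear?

729 Hz

The research vessel is behind, so the whale is moving away from it while the research vessel is moving toward the whale.
With source receding and observer approaching, f' = f · (v + v_o)/(v + v_s).
f' = 728 × (1497 + 6)/(1497 + 4) = 728 × 1503/1501 ≈ 729 Hz.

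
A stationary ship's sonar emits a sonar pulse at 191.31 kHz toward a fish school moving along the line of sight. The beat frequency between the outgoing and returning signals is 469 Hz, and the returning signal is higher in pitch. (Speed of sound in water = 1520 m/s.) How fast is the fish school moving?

Double Doppler shift off a moving reflector: f₂ = f₀ · (v + u)/(v − u) (u > 0 toward emitter).
Returning signal is higher, so f₂ = f₀ + Δf = 191310 + 469 = 191779 Hz.
Rearranging, u = v · (f₂ − f₀)/(f₂ + f₀) = 1520 × 469/383089 ≈ 1.86 m/s.
So the fish school is moving at 1.86 m/s toward the emitter.

1.86 m/s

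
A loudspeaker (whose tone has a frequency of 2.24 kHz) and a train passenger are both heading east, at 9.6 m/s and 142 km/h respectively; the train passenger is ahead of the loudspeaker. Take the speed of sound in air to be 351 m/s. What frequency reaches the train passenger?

2.04 kHz

142 km/h = 39.44 m/s.
The train passenger is ahead, so the loudspeaker is moving toward it while the train passenger is moving away from the loudspeaker.
General Doppler shift: f' = f · (v − v_o)/(v − v_s).
f' = 2.24 × (351 − 39.44)/(351 − 9.6) = 2.24 × 311.56/341.4 ≈ 2.04 kHz.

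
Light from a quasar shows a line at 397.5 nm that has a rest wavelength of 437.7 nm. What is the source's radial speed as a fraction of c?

0.096

λ'/λ₀ = 0.9082 < 1 (blueshift), so the source is approaching.
λ'/λ₀ = √((1 − β)/(1 + β)) for an approaching source ⇒ β = (1 − r²)/(1 + r²) with r = λ'/λ₀.
β = (1 − 0.8247)/(1 + 0.8247) ≈ 0.096.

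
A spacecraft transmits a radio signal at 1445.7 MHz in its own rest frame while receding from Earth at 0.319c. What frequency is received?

Relativistic Doppler for frequency: f' = f₀ · √((1 − β)/(1 + β)).
f' = 1445.7 × √(0.6810/1.3190) = 1445.7 × 0.71854 ≈ 1038.8 MHz.

1038.8 MHz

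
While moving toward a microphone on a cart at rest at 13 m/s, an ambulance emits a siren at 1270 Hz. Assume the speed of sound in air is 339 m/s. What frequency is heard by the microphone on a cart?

1321 Hz

Only the source moves, toward the listener, so f' = f · v/(v − v_s).
f' = 1270 × 339/(339 − 13) = 1270 × 339/326 ≈ 1321 Hz.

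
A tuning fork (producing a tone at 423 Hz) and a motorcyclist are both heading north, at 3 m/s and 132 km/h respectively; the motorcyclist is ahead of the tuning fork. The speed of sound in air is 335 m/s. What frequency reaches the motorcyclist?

132 km/h = 36.67 m/s.
The motorcyclist is ahead, so the tuning fork is moving toward it while the motorcyclist is moving away from the tuning fork.
General Doppler shift: f' = f · (v − v_o)/(v − v_s).
f' = 423 × (335 − 36.67)/(335 − 3) = 423 × 298.33/332 ≈ 380 Hz.

380 Hz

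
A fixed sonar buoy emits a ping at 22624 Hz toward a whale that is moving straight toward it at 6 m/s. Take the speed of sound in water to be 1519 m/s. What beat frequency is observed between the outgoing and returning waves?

179 Hz

The whale first receives the wave as a moving observer: f₁ = f₀ · (v + u)/v = 22624 × (1519 + 6)/1519 ≈ 22713.4 Hz.
On reflection it acts as a source moving toward the stationary detector: f₂ = f₁ · v/(v − u) = 22713.4 × 1519/1513 ≈ 22803.4 Hz.
Beat frequency: |f₂ − f₀| = 2u·f₀/(v − u) = 2 × 6 × 22624/1513 ≈ 179 Hz.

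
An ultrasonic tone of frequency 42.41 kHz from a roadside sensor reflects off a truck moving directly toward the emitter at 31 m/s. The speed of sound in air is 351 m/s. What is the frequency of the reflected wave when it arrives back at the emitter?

50.6 kHz

The truck first receives the wave as a moving observer: f₁ = f₀ · (v + u)/v = 42.41 × (351 + 31)/351 ≈ 46.2 kHz.
On reflection it acts as a source moving toward the stationary detector: f₂ = f₁ · v/(v − u) = 46.2 × 351/320 ≈ 50.6 kHz.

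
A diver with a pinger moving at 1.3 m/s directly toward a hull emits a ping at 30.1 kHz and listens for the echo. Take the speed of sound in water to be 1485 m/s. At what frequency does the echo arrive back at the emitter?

30.2 kHz

The hull receives the sound from a moving source: f₁ = f₀ · v/(v − v_e) = 30.1 × 1485/1483.7 ≈ 30.1 kHz.
On the return leg the diver with a pinger is a moving observer: f₂ = f₁ · (v + v_e)/v = 30.1 × 1486.3/1485 ≈ 30.2 kHz.
Equivalently f₂ = f₀ · (v + v_e)/(v − v_e).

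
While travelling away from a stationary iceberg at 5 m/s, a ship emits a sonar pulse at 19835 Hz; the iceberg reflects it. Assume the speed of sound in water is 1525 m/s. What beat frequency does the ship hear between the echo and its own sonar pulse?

130 Hz

The iceberg receives the sound from a moving source: f₁ = f₀ · v/(v + v_e) = 19835 × 1525/1530 ≈ 19770.2 Hz.
On the return leg the ship is a moving observer: f₂ = f₁ · (v − v_e)/v = 19770.2 × 1520/1525 ≈ 19705.4 Hz.
Beat against the emitted tone: |f₂ − f₀| = 2v_e·f₀/(v + v_e) = 2 × 5 × 19835/1530 ≈ 130 Hz.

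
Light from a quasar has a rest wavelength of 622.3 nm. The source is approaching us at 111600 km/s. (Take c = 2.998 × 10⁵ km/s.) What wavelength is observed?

β = v/c = 111600/299800 = 0.3722.
Relativistic Doppler for wavelength: λ' = λ₀ · √((1 − β)/(1 + β)).
λ' = 622.3 × √(0.6278/1.3722) = 622.3 × 0.67636 ≈ 420.9 nm.

420.9 nm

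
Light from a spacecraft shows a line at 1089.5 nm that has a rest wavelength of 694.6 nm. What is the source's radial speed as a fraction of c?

0.422c

λ'/λ₀ = 1.5685 > 1 (redshift), so the source is receding.
λ'/λ₀ = √((1 + β)/(1 − β)) for a receding source ⇒ β = (r² − 1)/(r² + 1) with r = λ'/λ₀.
β = (2.4603 − 1)/(2.4603 + 1) ≈ 0.422.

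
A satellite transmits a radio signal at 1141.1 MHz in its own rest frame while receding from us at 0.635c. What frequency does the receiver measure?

539.2 MHz

Relativistic Doppler for frequency: f' = f₀ · √((1 − β)/(1 + β)).
f' = 1141.1 × √(0.3650/1.6350) = 1141.1 × 0.47248 ≈ 539.2 MHz.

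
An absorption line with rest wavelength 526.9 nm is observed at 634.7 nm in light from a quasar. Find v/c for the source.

0.184c

λ'/λ₀ = 1.2046 > 1 (redshift), so the source is receding.
λ'/λ₀ = √((1 + β)/(1 − β)) for a receding source ⇒ β = (r² − 1)/(r² + 1) with r = λ'/λ₀.
β = (1.4510 − 1)/(1.4510 + 1) ≈ 0.184.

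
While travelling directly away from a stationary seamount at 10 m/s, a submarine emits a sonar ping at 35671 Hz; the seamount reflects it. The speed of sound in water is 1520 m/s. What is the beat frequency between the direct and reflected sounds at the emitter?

466 Hz

The seamount receives the sound from a moving source: f₁ = f₀ · v/(v + v_e) = 35671 × 1520/1530 ≈ 35438 Hz.
On the return leg the submarine is a moving observer: f₂ = f₁ · (v − v_e)/v = 35438 × 1510/1520 ≈ 35205 Hz.
Beat against the emitted tone: |f₂ − f₀| = 2v_e·f₀/(v + v_e) = 2 × 10 × 35671/1530 ≈ 466 Hz.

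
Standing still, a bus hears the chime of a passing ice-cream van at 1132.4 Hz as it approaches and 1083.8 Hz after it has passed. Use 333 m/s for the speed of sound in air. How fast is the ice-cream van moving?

f₁/f₂ = (v + v_s)/(v − v_s), so v_s = v · (f₁ − f₂)/(f₁ + f₂).
v_s = 333 × (1132.4 − 1083.8)/(1132.4 + 1083.8) = 333 × 48.6/2216.2 ≈ 7.3 m/s.

7.3 m/s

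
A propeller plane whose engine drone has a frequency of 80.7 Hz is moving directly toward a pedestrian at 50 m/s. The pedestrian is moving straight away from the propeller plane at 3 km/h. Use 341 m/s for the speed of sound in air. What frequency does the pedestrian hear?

94 Hz

3 km/h = 0.8333 m/s.
General Doppler shift: f' = f · (v − v_o)/(v − v_s).
f' = 80.7 × (341 − 0.8333)/(341 − 50) = 80.7 × 340.17/291 ≈ 94 Hz.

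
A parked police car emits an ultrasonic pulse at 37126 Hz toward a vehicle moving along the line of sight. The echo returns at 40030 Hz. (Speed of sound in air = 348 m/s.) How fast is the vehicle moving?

13.1 m/s

Double Doppler shift off a moving reflector: f₂ = f₀ · (v + u)/(v − u) (u > 0 toward emitter).
Rearranging, u = v · (f₂ − f₀)/(f₂ + f₀) = 348 × 2904/77156 ≈ 13.1 m/s.
So the vehicle is moving at 13.1 m/s toward the emitter.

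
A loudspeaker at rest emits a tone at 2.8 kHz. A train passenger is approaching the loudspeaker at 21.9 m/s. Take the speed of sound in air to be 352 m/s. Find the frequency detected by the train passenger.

Moving observer, stationary source: f' = f · (v + v_o)/v.
f' = 2.8 × (352 + 21.9)/352 = 2.8 × 373.9/352 ≈ 2.97 kHz.

2.97 kHz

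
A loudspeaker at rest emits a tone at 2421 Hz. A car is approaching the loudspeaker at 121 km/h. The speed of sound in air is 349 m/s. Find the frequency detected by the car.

2654 Hz

121 km/h = 33.61 m/s.
Only the observer moves, toward the source, so f' = f · (v + v_o)/v.
f' = 2421 × (349 + 33.61)/349 = 2421 × 382.61/349 ≈ 2654 Hz.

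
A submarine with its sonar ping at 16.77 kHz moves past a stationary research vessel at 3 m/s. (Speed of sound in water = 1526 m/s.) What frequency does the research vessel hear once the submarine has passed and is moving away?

16.74 kHz

Receding: f₂ = f · v/(v + v_s) = 16.77 × 1526/1529 ≈ 16.74 kHz.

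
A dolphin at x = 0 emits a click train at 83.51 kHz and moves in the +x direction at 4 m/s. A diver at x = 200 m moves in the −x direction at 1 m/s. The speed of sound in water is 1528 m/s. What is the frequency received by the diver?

The observer lies on the +x side, so the source is heading toward the observer and the observer is heading toward the source.
General Doppler shift: f' = f · (v + v_o)/(v − v_s).
f' = 83.51 × (1528 + 1)/(1528 − 4) = 83.51 × 1529/1524 ≈ 83.8 kHz.

83.8 kHz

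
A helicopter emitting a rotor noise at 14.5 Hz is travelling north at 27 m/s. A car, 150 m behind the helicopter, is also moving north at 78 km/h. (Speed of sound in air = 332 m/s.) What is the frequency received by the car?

78 km/h = 21.67 m/s.
The car is behind, so the helicopter is moving away from it while the car is moving toward the helicopter.
Both move, so f' = f · (v + v_o)/(v + v_s).
f' = 14.5 × (332 + 21.67)/(332 + 27) = 14.5 × 353.67/359 ≈ 14.3 Hz.

14.3 Hz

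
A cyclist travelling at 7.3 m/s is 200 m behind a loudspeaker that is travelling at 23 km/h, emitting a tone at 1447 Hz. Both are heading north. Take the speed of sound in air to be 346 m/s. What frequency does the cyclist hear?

1451 Hz

23 km/h = 6.389 m/s.
The cyclist is behind, so the loudspeaker is moving away from it while the cyclist is moving toward the loudspeaker.
With source receding and observer approaching, f' = f · (v + v_o)/(v + v_s).
f' = 1447 × (346 + 7.3)/(346 + 6.389) = 1447 × 353.3/352.39 ≈ 1451 Hz.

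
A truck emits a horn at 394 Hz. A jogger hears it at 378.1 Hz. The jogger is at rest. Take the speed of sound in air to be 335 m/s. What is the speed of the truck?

f' < f, so the truck is receding.
f' = f · v/(v + v_s) ⇒ v_s = v · |1 − f/f'|.
v_s = 335 × |1 − 394/378.1| = 335 × 0.04205 ≈ 14.1 m/s.

14.1 m/s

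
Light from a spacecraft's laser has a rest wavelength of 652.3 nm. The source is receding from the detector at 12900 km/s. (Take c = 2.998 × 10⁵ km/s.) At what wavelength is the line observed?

681.0 nm

β = v/c = 12900/299800 = 0.0430.
Relativistic Doppler for wavelength: λ' = λ₀ · √((1 + β)/(1 − β)).
λ' = 652.3 × √(1.0430/0.9570) = 652.3 × 1.04400 ≈ 681.0 nm.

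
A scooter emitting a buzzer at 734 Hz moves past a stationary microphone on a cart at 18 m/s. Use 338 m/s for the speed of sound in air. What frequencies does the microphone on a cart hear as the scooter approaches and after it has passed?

775 Hz approaching; 697 Hz receding

Approaching: f₁ = f · v/(v − v_s) = 734 × 338/320 ≈ 775 Hz.
Receding: f₂ = f · v/(v + v_s) = 734 × 338/356 ≈ 697 Hz.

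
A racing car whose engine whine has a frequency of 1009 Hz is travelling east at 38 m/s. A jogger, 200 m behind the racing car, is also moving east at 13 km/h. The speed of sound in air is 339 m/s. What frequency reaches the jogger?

13 km/h = 3.611 m/s.
The jogger is behind, so the racing car is moving away from it while the jogger is moving toward the racing car.
General Doppler shift: f' = f · (v + v_o)/(v + v_s).
f' = 1009 × (339 + 3.611)/(339 + 38) = 1009 × 342.61/377 ≈ 917 Hz.

917 Hz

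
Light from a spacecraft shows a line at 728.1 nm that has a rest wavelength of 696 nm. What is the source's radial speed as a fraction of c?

λ'/λ₀ = 1.0461 > 1 (redshift), so the source is receding.
λ'/λ₀ = √((1 + β)/(1 − β)) for a receding source ⇒ β = (r² − 1)/(r² + 1) with r = λ'/λ₀.
β = (1.0944 − 1)/(1.0944 + 1) ≈ 0.045.

0.045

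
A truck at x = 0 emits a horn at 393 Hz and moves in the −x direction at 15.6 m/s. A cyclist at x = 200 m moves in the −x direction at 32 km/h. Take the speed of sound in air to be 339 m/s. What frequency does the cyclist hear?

386 Hz

32 km/h = 8.889 m/s.
The observer lies on the +x side, so the source is heading away from the observer and the observer is heading toward the source.
With source receding and observer approaching, f' = f · (v + v_o)/(v + v_s).
f' = 393 × (339 + 8.889)/(339 + 15.6) = 393 × 347.89/354.6 ≈ 386 Hz.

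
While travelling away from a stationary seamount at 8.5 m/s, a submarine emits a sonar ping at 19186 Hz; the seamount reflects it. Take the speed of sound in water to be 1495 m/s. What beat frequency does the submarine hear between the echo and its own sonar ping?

217 Hz

The seamount receives the sound from a moving source: f₁ = f₀ · v/(v + v_e) = 19186 × 1495/1503.5 ≈ 19078 Hz.
On the return leg the submarine is a moving observer: f₂ = f₁ · (v − v_e)/v = 19078 × 1486.5/1495 ≈ 18969 Hz.
Beat against the emitted tone: |f₂ − f₀| = 2v_e·f₀/(v + v_e) = 2 × 8.5 × 19186/1503.5 ≈ 217 Hz.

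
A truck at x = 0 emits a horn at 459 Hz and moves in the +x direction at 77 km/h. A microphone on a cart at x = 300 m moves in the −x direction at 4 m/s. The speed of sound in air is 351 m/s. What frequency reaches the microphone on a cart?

494 Hz

77 km/h = 21.39 m/s.
The observer lies on the +x side, so the source is heading toward the observer and the observer is heading toward the source.
Both move, so f' = f · (v + v_o)/(v − v_s).
f' = 459 × (351 + 4)/(351 − 21.39) = 459 × 355/329.61 ≈ 494 Hz.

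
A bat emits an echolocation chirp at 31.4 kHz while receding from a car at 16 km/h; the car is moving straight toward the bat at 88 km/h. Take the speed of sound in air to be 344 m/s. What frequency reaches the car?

33.2 kHz

16 km/h = 4.444 m/s; 88 km/h = 24.44 m/s.
With source receding and observer approaching, f' = f · (v + v_o)/(v + v_s).
f' = 31.4 × (344 + 24.44)/(344 + 4.444) = 31.4 × 368.44/348.44 ≈ 33.2 kHz.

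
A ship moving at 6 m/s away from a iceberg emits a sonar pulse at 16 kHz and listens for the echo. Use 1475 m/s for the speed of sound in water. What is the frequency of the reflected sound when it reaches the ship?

The iceberg receives the sound from a moving source: f₁ = f₀ · v/(v + v_e) = 16 × 1475/1481 ≈ 15.94 kHz.
On the return leg the ship is a moving observer: f₂ = f₁ · (v − v_e)/v = 15.94 × 1469/1475 ≈ 15.87 kHz.
Equivalently f₂ = f₀ · (v − v_e)/(v + v_e).

15.87 kHz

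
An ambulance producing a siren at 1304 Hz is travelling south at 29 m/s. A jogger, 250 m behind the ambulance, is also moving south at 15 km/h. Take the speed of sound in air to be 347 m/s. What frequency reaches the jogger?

1218 Hz

15 km/h = 4.167 m/s.
The jogger is behind, so the ambulance is moving away from it while the jogger is moving toward the ambulance.
With source receding and observer approaching, f' = f · (v + v_o)/(v + v_s).
f' = 1304 × (347 + 4.167)/(347 + 29) = 1304 × 351.17/376 ≈ 1218 Hz.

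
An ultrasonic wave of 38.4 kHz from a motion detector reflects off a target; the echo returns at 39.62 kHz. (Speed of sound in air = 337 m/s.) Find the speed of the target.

Double Doppler shift off a moving reflector: f₂ = f₀ · (v + u)/(v − u) (u > 0 toward emitter).
Rearranging, u = v · (f₂ − f₀)/(f₂ + f₀) = 337 × 1.22/78.02 ≈ 5.3 m/s.
So the target is moving at 5.3 m/s toward the emitter.

5.3 m/s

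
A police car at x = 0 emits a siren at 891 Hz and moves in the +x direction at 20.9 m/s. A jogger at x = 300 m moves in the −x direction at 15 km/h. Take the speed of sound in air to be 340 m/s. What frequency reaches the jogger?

961 Hz

15 km/h = 4.167 m/s.
The observer lies on the +x side, so the source is heading toward the observer and the observer is heading toward the source.
With source approaching and observer approaching, f' = f · (v + v_o)/(v − v_s).
f' = 891 × (340 + 4.167)/(340 − 20.9) = 891 × 344.17/319.1 ≈ 961 Hz.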